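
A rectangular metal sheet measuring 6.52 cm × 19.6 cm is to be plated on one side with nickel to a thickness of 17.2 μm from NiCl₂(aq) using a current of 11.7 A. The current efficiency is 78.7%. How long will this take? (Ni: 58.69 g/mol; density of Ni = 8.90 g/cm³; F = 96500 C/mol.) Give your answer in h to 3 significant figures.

Plated area = 6.52 × 19.6 = 127.8 cm²
Volume = 127.8 × 17.2×10⁻⁴ cm = 0.2198 cm³
m(Ni) = 0.2198 × 8.90 = 1.956 g
n(Ni) = 1.956 / 58.69 = 0.03333 mol; n(e⁻) = 2 × 0.03333 = 0.06666 mol
Q = 0.06666 × 96500 / 0.787 = 8174 C
t = 8174 / 11.7 = 698.6 s = 0.194 h

0.194 h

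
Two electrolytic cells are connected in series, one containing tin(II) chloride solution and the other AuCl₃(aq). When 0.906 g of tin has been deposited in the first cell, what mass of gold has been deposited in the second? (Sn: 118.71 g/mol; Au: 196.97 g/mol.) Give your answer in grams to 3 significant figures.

n(Sn) = 0.906 / 118.71 = 0.007632 mol
Sn²⁺ + 2e⁻ → Sn, so n(e⁻) = 2 × 0.007632 = 0.01526 mol
In series, the same 0.01526 mol of electrons flows through the second cell.
Au³⁺ + 3e⁻ → Au, so n(Au) = 0.01526 / 3 = 0.005087 mol
m(Au) = 0.005087 × 196.97 = 1.00 g

1.00 g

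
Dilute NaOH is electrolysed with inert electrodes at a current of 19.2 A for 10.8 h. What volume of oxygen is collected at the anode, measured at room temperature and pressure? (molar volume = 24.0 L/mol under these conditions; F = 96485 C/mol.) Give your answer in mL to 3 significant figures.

46400 mL

Charge passed = 19.2 × 38880 = 7.465×10^5 C
n(e⁻) = Q/F = 7.465×10^5/96485 = 7.737 mol
2H₂O → O₂ + 4H⁺ + 4e⁻, so n(O₂) = 7.737 / 4 = 1.934 mol
V = 1.934 × 24.0 = 46.42 L
= 46400 mL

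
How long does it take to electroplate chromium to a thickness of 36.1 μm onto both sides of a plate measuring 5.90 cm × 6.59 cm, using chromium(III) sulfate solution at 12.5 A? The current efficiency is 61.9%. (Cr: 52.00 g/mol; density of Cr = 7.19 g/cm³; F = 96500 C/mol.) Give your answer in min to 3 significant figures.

Plated area = 2 × 5.90 × 6.59 = 77.76 cm²
Volume = 77.76 × 36.1×10⁻⁴ cm = 0.2807 cm³
m(Cr) = 0.2807 × 7.19 = 2.018 g
n(Cr) = 2.018 / 52.00 = 0.03881 mol; n(e⁻) = 3 × 0.03881 = 0.1164 mol
Q = 0.1164 × 96500 / 0.619 = 18150 C
t = 18150 / 12.5 = 1452 s = 24.2 min

24.2 min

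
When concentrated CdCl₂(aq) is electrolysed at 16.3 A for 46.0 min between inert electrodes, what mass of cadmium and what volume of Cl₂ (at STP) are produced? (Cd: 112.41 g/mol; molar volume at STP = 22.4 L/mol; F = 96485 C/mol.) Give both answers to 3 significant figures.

26.2 g Cd; 5.22 L Cl₂

Q = 16.3 × 2760 = 44990 C; n(e⁻) = 44990 / 96485 = 0.4663 mol
Cathode: Cd²⁺ + 2e⁻ → Cd → n(Cd) = 0.4663/2 = 0.2332 mol → 26.2 g
Anode: 2Cl⁻ → Cl₂ + 2e⁻ → n(Cl₂) = 0.4663/2 = 0.2332 mol → 5.22 L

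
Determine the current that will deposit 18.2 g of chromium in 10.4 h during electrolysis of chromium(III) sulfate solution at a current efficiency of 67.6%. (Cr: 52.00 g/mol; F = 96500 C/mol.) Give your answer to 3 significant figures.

4.00 A

n(Cr) = 18.2 / 52.00 = 0.3500 mol
Cr³⁺ + 3e⁻ → Cr, so n(e⁻) = 3 × 0.3500 = 1.050 mol
Q = 1.050 × 96500 / 0.676 = 1.499×10^5 C
I = Q / t = 1.499×10^5 / 37440 s = 4.00 A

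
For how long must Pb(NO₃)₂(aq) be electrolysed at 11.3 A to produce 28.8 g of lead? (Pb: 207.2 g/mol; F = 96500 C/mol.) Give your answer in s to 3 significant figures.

2370 s

n(Pb) = 28.8 / 207.2 = 0.1390 mol
Pb²⁺ + 2e⁻ → Pb, so n(e⁻) = 2 × 0.1390 = 0.2780 mol
Q = 0.2780 × 96500 = 26830 C
t = Q / I = 26830 / 11.3 = 2374 s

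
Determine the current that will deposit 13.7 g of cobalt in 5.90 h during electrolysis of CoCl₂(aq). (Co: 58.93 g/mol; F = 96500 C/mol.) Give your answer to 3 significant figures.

2.11 A

n(Co) = 13.7 / 58.93 = 0.2325 mol
Co²⁺ + 2e⁻ → Co, so n(e⁻) = 2 × 0.2325 = 0.4650 mol
Q = 0.4650 × 96500 = 44870 C
I = Q / t = 44870 / 21240 s = 2.11 A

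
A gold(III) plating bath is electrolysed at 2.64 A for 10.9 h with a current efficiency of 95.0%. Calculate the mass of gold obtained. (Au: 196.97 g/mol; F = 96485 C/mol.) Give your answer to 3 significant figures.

67.0 g

Q = 2.64 × 39240 = 1.036×10^5 C
n(e⁻) = 1.036×10^5 / 96485 = 1.074 mol
Au³⁺ + 3e⁻ → Au, so theoretical m(Au) = 0.3580 × 196.97 = 70.52 g
Actual mass = 95.0% × 70.52 = 67.0 g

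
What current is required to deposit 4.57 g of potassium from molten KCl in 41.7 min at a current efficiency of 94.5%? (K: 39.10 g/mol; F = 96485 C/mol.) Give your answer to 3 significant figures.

4.77 A

n(K) = 4.57 / 39.10 = 0.1169 mol
K⁺ + e⁻ → K, so n(e⁻) = 0.1169 mol
Q = 0.1169 × 96485 / 0.945 = 11940 C
I = Q / t = 11940 / 2502 s = 4.77 A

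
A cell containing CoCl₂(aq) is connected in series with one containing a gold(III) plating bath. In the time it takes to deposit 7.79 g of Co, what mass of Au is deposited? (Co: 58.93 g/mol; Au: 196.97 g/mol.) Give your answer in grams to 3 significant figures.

n(Co) = 7.79 / 58.93 = 0.1322 mol
Co²⁺ + 2e⁻ → Co, so n(e⁻) = 2 × 0.1322 = 0.2644 mol
The cells are in series, so the same charge (and hence the same n(e⁻) = 0.2644 mol) passes through both.
Au³⁺ + 3e⁻ → Au, so n(Au) = 0.2644 / 3 = 0.08813 mol
m(Au) = 0.08813 × 196.97 = 17.4 g

17.4 g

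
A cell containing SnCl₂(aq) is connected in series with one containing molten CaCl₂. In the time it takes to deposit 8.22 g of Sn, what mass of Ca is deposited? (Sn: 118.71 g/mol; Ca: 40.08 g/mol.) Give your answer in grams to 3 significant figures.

n(Sn) = 8.22 / 118.71 = 0.06924 mol
Sn²⁺ + 2e⁻ → Sn, so n(e⁻) = 2 × 0.06924 = 0.1385 mol
The cells are in series, so the same charge (and hence the same n(e⁻) = 0.1385 mol) passes through both.
Ca²⁺ + 2e⁻ → Ca, so n(Ca) = 0.1385 / 2 = 0.06925 mol
m(Ca) = 0.06925 × 40.08 = 2.78 g

2.78 g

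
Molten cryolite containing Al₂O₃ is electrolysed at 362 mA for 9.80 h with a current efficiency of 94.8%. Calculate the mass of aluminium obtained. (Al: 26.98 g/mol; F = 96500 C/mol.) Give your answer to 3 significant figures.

1.13 g

Q = 0.362 × 35280 = 12770 C
n(e⁻) = 12770 / 96500 = 0.1323 mol
Al³⁺ + 3e⁻ → Al, so theoretical m(Al) = 0.04410 × 26.98 = 1.190 g
Actual mass = 94.8% × 1.190 = 1.13 g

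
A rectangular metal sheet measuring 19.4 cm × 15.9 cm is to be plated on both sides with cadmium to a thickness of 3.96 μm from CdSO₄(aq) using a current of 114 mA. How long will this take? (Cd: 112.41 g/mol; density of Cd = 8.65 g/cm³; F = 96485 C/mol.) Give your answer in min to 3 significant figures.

530 min

Plated area = 2 × 19.4 × 15.9 = 616.9 cm²
Volume = 616.9 × 3.96×10⁻⁴ cm = 0.2443 cm³
m(Cd) = 0.2443 × 8.65 = 2.113 g
n(Cd) = 2.113 / 112.41 = 0.01880 mol; n(e⁻) = 2 × 0.01880 = 0.03760 mol
Q = 0.03760 × 96485 = 3628 C
t = 3628 / 0.114 = 31820 s = 530 min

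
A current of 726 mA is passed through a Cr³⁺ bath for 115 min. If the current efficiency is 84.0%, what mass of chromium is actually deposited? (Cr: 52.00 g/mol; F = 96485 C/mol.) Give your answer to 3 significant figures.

0.756 g

Q = 0.726 × 6900 = 5009 C
n(e⁻) = 5009 / 96485 = 0.05191 mol
Cr³⁺ + 3e⁻ → Cr, so theoretical m(Cr) = 0.01730 × 52.00 = 0.8996 g
Actual mass = 84.0% × 0.8996 = 0.756 g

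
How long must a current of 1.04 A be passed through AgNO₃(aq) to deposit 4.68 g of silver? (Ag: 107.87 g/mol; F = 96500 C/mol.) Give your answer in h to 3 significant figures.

1.12 h

n(Ag) = 4.68 / 107.87 = 0.04339 mol
Ag⁺ + e⁻ → Ag, so n(e⁻) = 0.04339 mol
Q = 0.04339 × 96500 = 4187 C
t = Q / I = 4187 / 1.04 = 4026 s = 1.12 h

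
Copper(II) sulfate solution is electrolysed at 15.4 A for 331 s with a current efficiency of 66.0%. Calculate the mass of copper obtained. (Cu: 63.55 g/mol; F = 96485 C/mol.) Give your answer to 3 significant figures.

1.11 g

Q = 15.4 × 331 = 5097 C
n(e⁻) = 5097 / 96485 = 0.05283 mol
Cu²⁺ + 2e⁻ → Cu, so theoretical m(Cu) = 0.02642 × 63.55 = 1.679 g
Actual mass = 66.0% × 1.679 = 1.11 g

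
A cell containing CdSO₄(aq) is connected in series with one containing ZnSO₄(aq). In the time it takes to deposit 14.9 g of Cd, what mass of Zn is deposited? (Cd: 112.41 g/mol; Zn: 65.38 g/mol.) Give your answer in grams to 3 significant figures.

n(Cd) = 14.9 / 112.41 = 0.1326 mol
Cd²⁺ + 2e⁻ → Cd, so n(e⁻) = 2 × 0.1326 = 0.2652 mol
In series, the same 0.2652 mol of electrons flows through the second cell.
Zn²⁺ + 2e⁻ → Zn, so n(Zn) = 0.2652 / 2 = 0.1326 mol
m(Zn) = 0.1326 × 65.38 = 8.67 g

8.67 g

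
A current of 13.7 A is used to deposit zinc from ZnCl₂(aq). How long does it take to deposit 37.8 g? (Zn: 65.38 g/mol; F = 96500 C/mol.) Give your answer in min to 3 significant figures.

136 min

n(Zn) = 37.8 / 65.38 = 0.5782 mol
Zn²⁺ + 2e⁻ → Zn, so n(e⁻) = 2 × 0.5782 = 1.156 mol
Q = 1.156 × 96500 = 1.116×10^5 C
t = Q / I = 1.116×10^5 / 13.7 = 8146 s = 136 min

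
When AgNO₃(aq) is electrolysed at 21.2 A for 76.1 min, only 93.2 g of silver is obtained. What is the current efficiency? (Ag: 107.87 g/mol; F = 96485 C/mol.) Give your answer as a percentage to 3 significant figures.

86.1%

Q = 21.2 × 4566 = 96800 C
n(e⁻) = 96800 / 96485 = 1.003 mol
Ag⁺ + e⁻ → Ag, so theoretical n(Ag) = 1.003 mol → 108.2 g
Efficiency = 93.2 / 108.2 = 0.8614 = 86.1%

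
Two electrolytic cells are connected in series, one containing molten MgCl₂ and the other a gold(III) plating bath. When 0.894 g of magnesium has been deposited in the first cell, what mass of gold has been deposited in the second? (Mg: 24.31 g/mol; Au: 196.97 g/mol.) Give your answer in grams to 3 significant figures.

4.83 g

n(Mg) = 0.894 / 24.31 = 0.03677 mol
Mg²⁺ + 2e⁻ → Mg, so n(e⁻) = 2 × 0.03677 = 0.07354 mol
Same current for the same time ⇒ same n(e⁻) = 0.07354 mol in both cells.
Au³⁺ + 3e⁻ → Au, so n(Au) = 0.07354 / 3 = 0.02451 mol
m(Au) = 0.02451 × 196.97 = 4.83 g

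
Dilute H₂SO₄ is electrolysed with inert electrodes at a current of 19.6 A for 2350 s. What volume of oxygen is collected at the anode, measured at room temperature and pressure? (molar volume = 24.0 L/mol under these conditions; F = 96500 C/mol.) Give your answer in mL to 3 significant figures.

2860 mL

Q = It = 19.6 × 2350 = 46060 C
n(e⁻) = 46060 / 96500 = 0.4773 mol
2H₂O → O₂ + 4H⁺ + 4e⁻, so n(O₂) = 0.4773 / 4 = 0.1193 mol
V = 0.1193 × 24.0 = 2.863 L
= 2860 mL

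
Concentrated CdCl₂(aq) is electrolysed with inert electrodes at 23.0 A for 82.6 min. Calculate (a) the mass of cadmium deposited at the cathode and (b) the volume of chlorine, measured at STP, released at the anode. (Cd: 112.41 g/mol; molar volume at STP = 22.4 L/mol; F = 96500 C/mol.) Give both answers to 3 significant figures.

Q = 23.0 × 4956 = 1.140×10^5 C; n(e⁻) = 1.140×10^5 / 96500 = 1.181 mol
Cathode: Cd²⁺ + 2e⁻ → Cd → n(Cd) = 1.181/2 = 0.5905 mol → 66.4 g
Anode: 2Cl⁻ → Cl₂ + 2e⁻ → n(Cl₂) = 1.181/2 = 0.5905 mol → 13.2 L

66.4 g Cd; 13.2 L Cl₂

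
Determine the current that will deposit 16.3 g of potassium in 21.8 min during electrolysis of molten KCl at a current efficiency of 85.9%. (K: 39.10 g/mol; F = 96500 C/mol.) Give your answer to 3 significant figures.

n(K) = 16.3 / 39.10 = 0.4169 mol
K⁺ + e⁻ → K, so n(e⁻) = 0.4169 mol
Q = 0.4169 × 96500 / 0.859 = 46830 C
I = Q / t = 46830 / 1308 s = 35.8 A

35.8 A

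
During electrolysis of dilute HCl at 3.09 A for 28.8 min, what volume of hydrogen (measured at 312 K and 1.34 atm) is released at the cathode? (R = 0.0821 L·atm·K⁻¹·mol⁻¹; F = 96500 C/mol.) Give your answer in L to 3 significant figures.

0.529 L

Charge passed = 3.09 × 1728 = 5340 C
n(e⁻) = Q/F = 5340/96500 = 0.05534 mol
2H⁺ + 2e⁻ → H₂, so n(H₂) = 0.05534 / 2 = 0.02767 mol
V = nRT/P = 0.02767 × 0.0821 × 312 / 1.34 = 0.5289 L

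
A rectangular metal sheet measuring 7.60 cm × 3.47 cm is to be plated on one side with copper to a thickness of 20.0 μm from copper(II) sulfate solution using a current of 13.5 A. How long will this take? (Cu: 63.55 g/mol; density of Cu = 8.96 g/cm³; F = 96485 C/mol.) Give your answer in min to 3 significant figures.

1.77 min

Plated area = 7.60 × 3.47 = 26.37 cm²
Volume = 26.37 × 20.0×10⁻⁴ cm = 0.05274 cm³
m(Cu) = 0.05274 × 8.96 = 0.4726 g
n(Cu) = 0.4726 / 63.55 = 0.007437 mol; n(e⁻) = 2 × 0.007437 = 0.01487 mol
Q = 0.01487 × 96485 = 1435 C
t = 1435 / 13.5 = 106.3 s = 1.77 min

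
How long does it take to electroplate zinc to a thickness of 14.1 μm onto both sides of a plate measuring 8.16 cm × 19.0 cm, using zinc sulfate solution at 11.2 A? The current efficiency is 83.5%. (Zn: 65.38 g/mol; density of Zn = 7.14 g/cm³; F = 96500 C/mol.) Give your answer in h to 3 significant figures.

0.274 h

Plated area = 2 × 8.16 × 19.0 = 310.1 cm²
Volume = 310.1 × 14.1×10⁻⁴ cm = 0.4372 cm³
m(Zn) = 0.4372 × 7.14 = 3.122 g
n(Zn) = 3.122 / 65.38 = 0.04775 mol; n(e⁻) = 2 × 0.04775 = 0.09550 mol
Q = 0.09550 × 96500 / 0.835 = 11040 C
t = 11040 / 11.2 = 985.7 s = 0.274 h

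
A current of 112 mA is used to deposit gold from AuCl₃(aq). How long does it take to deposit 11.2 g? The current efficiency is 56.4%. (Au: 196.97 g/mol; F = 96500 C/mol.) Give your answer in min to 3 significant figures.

4340 min

n(Au) = 11.2 / 196.97 = 0.05686 mol
Au³⁺ + 3e⁻ → Au, so n(e⁻) = 3 × 0.05686 = 0.1706 mol
Q = 0.1706 × 96500 / 0.564 = 29190 C
t = Q / I = 29190 / 0.112 = 2.606×10^5 s = 4340 min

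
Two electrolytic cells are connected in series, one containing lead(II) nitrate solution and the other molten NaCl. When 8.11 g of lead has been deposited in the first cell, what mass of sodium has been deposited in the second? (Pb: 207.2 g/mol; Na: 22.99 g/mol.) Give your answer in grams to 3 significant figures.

n(Pb) = 8.11 / 207.2 = 0.03914 mol
Pb²⁺ + 2e⁻ → Pb, so n(e⁻) = 2 × 0.03914 = 0.07828 mol
Same current for the same time ⇒ same n(e⁻) = 0.07828 mol in both cells.
Na⁺ + e⁻ → Na, so n(Na) = 0.07828 mol
m(Na) = 0.07828 × 22.99 = 1.80 g

1.80 g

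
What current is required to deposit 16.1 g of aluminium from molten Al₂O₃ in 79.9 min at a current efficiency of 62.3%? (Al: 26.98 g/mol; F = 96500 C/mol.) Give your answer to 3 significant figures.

57.8 A

n(Al) = 16.1 / 26.98 = 0.5967 mol
Al³⁺ + 3e⁻ → Al, so n(e⁻) = 3 × 0.5967 = 1.790 mol
Q = 1.790 × 96500 / 0.623 = 2.773×10^5 C
I = Q / t = 2.773×10^5 / 4794 s = 57.8 A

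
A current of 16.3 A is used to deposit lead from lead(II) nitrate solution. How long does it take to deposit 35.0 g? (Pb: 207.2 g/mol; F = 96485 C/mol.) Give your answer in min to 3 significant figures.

n(Pb) = 35.0 / 207.2 = 0.1689 mol
Pb²⁺ + 2e⁻ → Pb, so n(e⁻) = 2 × 0.1689 = 0.3378 mol
Q = 0.3378 × 96485 = 32590 C
t = Q / I = 32590 / 16.3 = 1999 s = 33.3 min

33.3 min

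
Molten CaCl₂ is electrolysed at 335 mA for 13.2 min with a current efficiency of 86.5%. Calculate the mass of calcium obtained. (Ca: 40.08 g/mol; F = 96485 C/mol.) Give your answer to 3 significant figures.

0.0477 g

Q = 0.335 × 792 = 265.3 C
n(e⁻) = 265.3 / 96485 = 0.002750 mol
Ca²⁺ + 2e⁻ → Ca, so theoretical m(Ca) = 0.001375 × 40.08 = 0.05511 g
Actual mass = 86.5% × 0.05511 = 0.0477 g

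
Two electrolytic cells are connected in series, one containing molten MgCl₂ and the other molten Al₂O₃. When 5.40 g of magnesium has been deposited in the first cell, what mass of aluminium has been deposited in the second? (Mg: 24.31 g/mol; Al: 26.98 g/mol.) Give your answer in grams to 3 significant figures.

4.00 g

n(Mg) = 5.40 / 24.31 = 0.2221 mol
Mg²⁺ + 2e⁻ → Mg, so n(e⁻) = 2 × 0.2221 = 0.4442 mol
Same current for the same time ⇒ same n(e⁻) = 0.4442 mol in both cells.
Al³⁺ + 3e⁻ → Al, so n(Al) = 0.4442 / 3 = 0.1481 mol
m(Al) = 0.1481 × 26.98 = 4.00 g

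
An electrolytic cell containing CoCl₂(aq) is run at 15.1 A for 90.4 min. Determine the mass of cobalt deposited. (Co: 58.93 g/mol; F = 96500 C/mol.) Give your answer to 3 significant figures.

25.0 g

Charge passed = 15.1 × 5424 = 81900 C
n(e⁻) = 81900 / 96500 = 0.8487 mol
Co²⁺ + 2e⁻ → Co, so n(Co) = 0.8487 / 2 = 0.4244 mol
m = 0.4244 × 58.93 = 25.0 g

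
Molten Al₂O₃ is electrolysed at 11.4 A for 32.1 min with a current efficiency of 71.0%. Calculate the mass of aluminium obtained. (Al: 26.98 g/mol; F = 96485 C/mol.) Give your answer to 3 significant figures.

Q = 11.4 × 1926 = 21960 C
n(e⁻) = 21960 / 96485 = 0.2276 mol
Al³⁺ + 3e⁻ → Al, so theoretical m(Al) = 0.07587 × 26.98 = 2.047 g
Actual mass = 71.0% × 2.047 = 1.45 g

1.45 g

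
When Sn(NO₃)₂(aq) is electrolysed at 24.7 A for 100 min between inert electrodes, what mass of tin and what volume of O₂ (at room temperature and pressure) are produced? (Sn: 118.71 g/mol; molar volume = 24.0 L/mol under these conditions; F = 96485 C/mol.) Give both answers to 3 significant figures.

Q = 24.7 × 6000 = 1.482×10^5 C; n(e⁻) = 1.482×10^5 / 96485 = 1.536 mol
Cathode: Sn²⁺ + 2e⁻ → Sn → n(Sn) = 1.536/2 = 0.7680 mol → 91.2 g
Anode: 2H₂O → O₂ + 4H⁺ + 4e⁻ → n(O₂) = 1.536/4 = 0.3840 mol → 9.22 L

91.2 g Sn; 9.22 L O₂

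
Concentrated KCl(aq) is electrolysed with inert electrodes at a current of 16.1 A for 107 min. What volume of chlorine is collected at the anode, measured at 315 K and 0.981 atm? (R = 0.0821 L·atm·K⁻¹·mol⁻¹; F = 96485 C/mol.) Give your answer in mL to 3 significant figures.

14100 mL

Q = It = 16.1 × 6420 = 1.034×10^5 C
n(e⁻) = Q/F = 1.034×10^5/96485 = 1.072 mol
2Cl⁻ → Cl₂ + 2e⁻, so n(Cl₂) = 1.072 / 2 = 0.5360 mol
V = nRT/P = 0.5360 × 0.0821 × 315 / 0.981 = 14.13 L
= 14100 mL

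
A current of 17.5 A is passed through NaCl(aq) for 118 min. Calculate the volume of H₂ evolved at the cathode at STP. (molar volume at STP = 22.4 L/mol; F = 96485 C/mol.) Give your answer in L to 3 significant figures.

Q = It = 17.5 × 7080 = 1.239×10^5 C
n(e⁻) = 1.239×10^5 / 96485 = 1.284 mol
2H⁺ + 2e⁻ → H₂, so n(H₂) = 1.284 / 2 = 0.6420 mol
V = 0.6420 × 22.4 = 14.38 L

14.4 L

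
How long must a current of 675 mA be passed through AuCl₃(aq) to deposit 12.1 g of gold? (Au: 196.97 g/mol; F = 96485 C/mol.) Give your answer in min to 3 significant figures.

n(Au) = 12.1 / 196.97 = 0.06143 mol
Au³⁺ + 3e⁻ → Au, so n(e⁻) = 3 × 0.06143 = 0.1843 mol
Q = 0.1843 × 96485 = 17780 C
t = Q / I = 17780 / 0.675 = 26340 s = 439 min

439 min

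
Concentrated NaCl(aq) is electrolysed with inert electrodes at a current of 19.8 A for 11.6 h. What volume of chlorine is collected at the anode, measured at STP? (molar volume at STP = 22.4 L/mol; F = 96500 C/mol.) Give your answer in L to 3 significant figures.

96.0 L

Q = 19.8 A × 41760 s = 8.268×10^5 C
n(e⁻) = 8.268×10^5 / 96500 = 8.568 mol
2Cl⁻ → Cl₂ + 2e⁻, so n(Cl₂) = 8.568 / 2 = 4.284 mol
V = 4.284 × 22.4 = 95.96 L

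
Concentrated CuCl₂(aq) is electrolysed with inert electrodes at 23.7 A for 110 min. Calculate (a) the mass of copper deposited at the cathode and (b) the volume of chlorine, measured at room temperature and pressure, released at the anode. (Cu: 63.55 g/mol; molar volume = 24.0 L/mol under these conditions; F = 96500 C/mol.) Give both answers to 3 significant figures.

Q = 23.7 × 6600 = 1.564×10^5 C; n(e⁻) = 1.564×10^5 / 96500 = 1.621 mol
Cathode: Cu²⁺ + 2e⁻ → Cu → n(Cu) = 1.621/2 = 0.8105 mol → 51.5 g
Anode: 2Cl⁻ → Cl₂ + 2e⁻ → n(Cl₂) = 1.621/2 = 0.8105 mol → 19.5 L

51.5 g Cu; 19.5 L Cl₂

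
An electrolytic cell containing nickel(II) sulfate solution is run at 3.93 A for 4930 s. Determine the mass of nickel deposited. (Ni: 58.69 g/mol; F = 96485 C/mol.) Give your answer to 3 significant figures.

5.89 g

Charge passed = 3.93 × 4930 = 19370 C
Moles of electrons = 19370 / 96485 = 0.2008 mol
Ni²⁺ + 2e⁻ → Ni, so n(Ni) = 0.2008 / 2 = 0.1004 mol
m = 0.1004 × 58.69 = 5.89 g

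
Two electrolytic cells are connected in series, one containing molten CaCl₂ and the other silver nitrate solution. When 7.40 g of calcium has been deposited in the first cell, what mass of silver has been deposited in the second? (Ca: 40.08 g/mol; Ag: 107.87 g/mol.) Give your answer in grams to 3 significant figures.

n(Ca) = 7.40 / 40.08 = 0.1846 mol
Ca²⁺ + 2e⁻ → Ca, so n(e⁻) = 2 × 0.1846 = 0.3692 mol
The cells are in series, so the same charge (and hence the same n(e⁻) = 0.3692 mol) passes through both.
Ag⁺ + e⁻ → Ag, so n(Ag) = 0.3692 mol
m(Ag) = 0.3692 × 107.87 = 39.8 g

39.8 g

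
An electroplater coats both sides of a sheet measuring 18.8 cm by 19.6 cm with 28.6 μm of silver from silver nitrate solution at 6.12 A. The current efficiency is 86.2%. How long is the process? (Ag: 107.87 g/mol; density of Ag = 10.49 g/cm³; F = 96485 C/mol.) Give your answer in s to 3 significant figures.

Plated area = 2 × 18.8 × 19.6 = 737.0 cm²
Volume = 737.0 × 28.6×10⁻⁴ cm = 2.108 cm³
m(Ag) = 2.108 × 10.49 = 22.11 g
n(Ag) = 22.11 / 107.87 = 0.2050 mol; n(e⁻) = 0.2050 mol
Q = 0.2050 × 96485 / 0.862 = 22950 C
t = 22950 / 6.12 = 3750 s

3750 s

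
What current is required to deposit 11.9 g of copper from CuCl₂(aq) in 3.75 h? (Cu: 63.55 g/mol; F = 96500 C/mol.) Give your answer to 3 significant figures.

2.68 A

n(Cu) = 11.9 / 63.55 = 0.1873 mol
Cu²⁺ + 2e⁻ → Cu, so n(e⁻) = 2 × 0.1873 = 0.3746 mol
Q = 0.3746 × 96500 = 36150 C
I = Q / t = 36150 / 13500 s = 2.68 A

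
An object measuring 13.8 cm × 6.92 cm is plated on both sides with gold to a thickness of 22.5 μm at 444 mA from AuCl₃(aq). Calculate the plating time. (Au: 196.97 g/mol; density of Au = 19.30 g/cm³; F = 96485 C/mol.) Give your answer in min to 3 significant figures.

458 min

Plated area = 2 × 13.8 × 6.92 = 191.0 cm²
Volume = 191.0 × 22.5×10⁻⁴ cm = 0.4298 cm³
m(Au) = 0.4298 × 19.30 = 8.295 g
n(Au) = 8.295 / 196.97 = 0.04211 mol; n(e⁻) = 3 × 0.04211 = 0.1263 mol
Q = 0.1263 × 96485 = 12190 C
t = 12190 / 0.444 = 27450 s = 458 min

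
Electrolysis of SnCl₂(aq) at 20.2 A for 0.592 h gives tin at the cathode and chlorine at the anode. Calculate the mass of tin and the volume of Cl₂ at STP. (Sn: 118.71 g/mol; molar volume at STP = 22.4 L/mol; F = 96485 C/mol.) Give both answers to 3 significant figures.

Q = 20.2 × 2131.2 = 43050 C; n(e⁻) = 43050 / 96485 = 0.4462 mol
Cathode: Sn²⁺ + 2e⁻ → Sn → n(Sn) = 0.4462/2 = 0.2231 mol → 26.5 g
Anode: 2Cl⁻ → Cl₂ + 2e⁻ → n(Cl₂) = 0.4462/2 = 0.2231 mol → 5.00 L

26.5 g Sn; 5.00 L Cl₂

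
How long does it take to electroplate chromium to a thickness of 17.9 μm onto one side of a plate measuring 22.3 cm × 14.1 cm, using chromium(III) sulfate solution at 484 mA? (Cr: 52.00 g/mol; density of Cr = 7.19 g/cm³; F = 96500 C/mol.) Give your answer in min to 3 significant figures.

776 min

Plated area = 22.3 × 14.1 = 314.4 cm²
Volume = 314.4 × 17.9×10⁻⁴ cm = 0.5628 cm³
m(Cr) = 0.5628 × 7.19 = 4.047 g
n(Cr) = 4.047 / 52.00 = 0.07783 mol; n(e⁻) = 3 × 0.07783 = 0.2335 mol
Q = 0.2335 × 96500 = 22530 C
t = 22530 / 0.484 = 46550 s = 776 min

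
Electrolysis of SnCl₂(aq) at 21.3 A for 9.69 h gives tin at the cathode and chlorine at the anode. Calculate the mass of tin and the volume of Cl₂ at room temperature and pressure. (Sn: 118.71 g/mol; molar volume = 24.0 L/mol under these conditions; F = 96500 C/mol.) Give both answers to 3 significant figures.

457 g Sn; 92.4 L Cl₂

Q = 21.3 × 34884 = 7.430×10^5 C; n(e⁻) = 7.430×10^5 / 96500 = 7.699 mol
Cathode: Sn²⁺ + 2e⁻ → Sn → n(Sn) = 7.699/2 = 3.850 mol → 457 g
Anode: 2Cl⁻ → Cl₂ + 2e⁻ → n(Cl₂) = 7.699/2 = 3.850 mol → 92.4 L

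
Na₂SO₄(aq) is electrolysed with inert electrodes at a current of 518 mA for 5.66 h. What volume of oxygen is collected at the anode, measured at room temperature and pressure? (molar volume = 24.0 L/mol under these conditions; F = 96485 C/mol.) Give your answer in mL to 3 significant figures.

656 mL

Charge passed = 0.518 × 20376 = 10550 C
Moles of electrons = 10550 / 96485 = 0.1093 mol
2H₂O → O₂ + 4H⁺ + 4e⁻, so n(O₂) = 0.1093 / 4 = 0.02733 mol
V = 0.02733 × 24.0 = 0.6559 L
= 656 mL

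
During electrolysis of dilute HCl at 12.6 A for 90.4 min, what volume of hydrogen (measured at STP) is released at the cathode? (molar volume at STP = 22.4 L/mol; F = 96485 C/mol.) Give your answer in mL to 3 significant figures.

7930 mL

Q = It = 12.6 × 5424 = 68340 C
n(e⁻) = 68340 / 96485 = 0.7083 mol
2H⁺ + 2e⁻ → H₂, so n(H₂) = 0.7083 / 2 = 0.3542 mol
V = 0.3542 × 22.4 = 7.934 L
= 7930 mL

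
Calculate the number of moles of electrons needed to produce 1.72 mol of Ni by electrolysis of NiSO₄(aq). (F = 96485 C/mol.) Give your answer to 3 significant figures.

3.44 mol

Ni²⁺ + 2e⁻ → Ni, so n(e⁻) = 2 × 1.72 = 3.440 mol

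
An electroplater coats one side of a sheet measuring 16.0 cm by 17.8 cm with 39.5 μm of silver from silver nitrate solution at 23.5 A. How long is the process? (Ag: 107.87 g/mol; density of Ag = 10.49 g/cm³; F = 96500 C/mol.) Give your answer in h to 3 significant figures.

Plated area = 16.0 × 17.8 = 284.8 cm²
Volume = 284.8 × 39.5×10⁻⁴ cm = 1.125 cm³
m(Ag) = 1.125 × 10.49 = 11.80 g
n(Ag) = 11.80 / 107.87 = 0.1094 mol; n(e⁻) = 0.1094 mol
Q = 0.1094 × 96500 = 10560 C
t = 10560 / 23.5 = 449.4 s = 0.125 h

0.125 h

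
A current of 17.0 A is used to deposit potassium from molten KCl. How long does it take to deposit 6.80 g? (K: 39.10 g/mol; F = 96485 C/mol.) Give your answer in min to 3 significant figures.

16.5 min

n(K) = 6.80 / 39.10 = 0.1739 mol
K⁺ + e⁻ → K, so n(e⁻) = 0.1739 mol
Q = 0.1739 × 96485 = 16780 C
t = Q / I = 16780 / 17.0 = 987.1 s = 16.5 min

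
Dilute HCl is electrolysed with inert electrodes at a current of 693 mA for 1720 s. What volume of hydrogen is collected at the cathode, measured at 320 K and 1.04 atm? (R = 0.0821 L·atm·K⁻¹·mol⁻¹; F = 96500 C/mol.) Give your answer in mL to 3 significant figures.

Q = 0.693 A × 1720 s = 1192 C
n(e⁻) = 1192 / 96500 = 0.01235 mol
2H⁺ + 2e⁻ → H₂, so n(H₂) = 0.01235 / 2 = 0.006175 mol
V = nRT/P = 0.006175 × 0.0821 × 320 / 1.04 = 0.1560 L
= 156 mL

156 mL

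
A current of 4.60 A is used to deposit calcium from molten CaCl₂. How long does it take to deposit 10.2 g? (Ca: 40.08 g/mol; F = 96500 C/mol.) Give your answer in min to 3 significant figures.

n(Ca) = 10.2 / 40.08 = 0.2545 mol
Ca²⁺ + 2e⁻ → Ca, so n(e⁻) = 2 × 0.2545 = 0.5090 mol
Q = 0.5090 × 96500 = 49120 C
t = Q / I = 49120 / 4.60 = 10680 s = 178 min

178 min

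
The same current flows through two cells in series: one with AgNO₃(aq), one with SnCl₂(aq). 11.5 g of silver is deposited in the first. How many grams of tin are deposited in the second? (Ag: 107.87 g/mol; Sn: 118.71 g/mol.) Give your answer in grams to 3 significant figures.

6.33 g

n(Ag) = 11.5 / 107.87 = 0.1066 mol
Ag⁺ + e⁻ → Ag, so n(e⁻) = 0.1066 mol
Same current for the same time ⇒ same n(e⁻) = 0.1066 mol in both cells.
Sn²⁺ + 2e⁻ → Sn, so n(Sn) = 0.1066 / 2 = 0.05330 mol
m(Sn) = 0.05330 × 118.71 = 6.33 g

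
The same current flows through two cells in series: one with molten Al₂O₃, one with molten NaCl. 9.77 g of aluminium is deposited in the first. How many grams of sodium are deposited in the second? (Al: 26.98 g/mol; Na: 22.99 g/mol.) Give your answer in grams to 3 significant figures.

n(Al) = 9.77 / 26.98 = 0.3621 mol
Al³⁺ + 3e⁻ → Al, so n(e⁻) = 3 × 0.3621 = 1.086 mol
Same current for the same time ⇒ same n(e⁻) = 1.086 mol in both cells.
Na⁺ + e⁻ → Na, so n(Na) = 1.086 mol
m(Na) = 1.086 × 22.99 = 25.0 g

25.0 g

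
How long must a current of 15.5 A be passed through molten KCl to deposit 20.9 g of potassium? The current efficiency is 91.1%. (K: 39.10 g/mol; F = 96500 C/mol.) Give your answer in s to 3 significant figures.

3650 s

n(K) = 20.9 / 39.10 = 0.5345 mol
K⁺ + e⁻ → K, so n(e⁻) = 0.5345 mol
Q = 0.5345 × 96500 / 0.911 = 56620 C
t = Q / I = 56620 / 15.5 = 3653 s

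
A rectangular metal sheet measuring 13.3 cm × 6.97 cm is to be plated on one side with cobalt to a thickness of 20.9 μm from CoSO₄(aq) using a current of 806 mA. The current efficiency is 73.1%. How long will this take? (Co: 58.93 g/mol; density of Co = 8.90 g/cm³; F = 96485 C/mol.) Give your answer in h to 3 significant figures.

2.66 h

Plated area = 13.3 × 6.97 = 92.70 cm²
Volume = 92.70 × 20.9×10⁻⁴ cm = 0.1937 cm³
m(Co) = 0.1937 × 8.90 = 1.724 g
n(Co) = 1.724 / 58.93 = 0.02926 mol; n(e⁻) = 2 × 0.02926 = 0.05852 mol
Q = 0.05852 × 96485 / 0.731 = 7724 C
t = 7724 / 0.806 = 9583 s = 2.66 h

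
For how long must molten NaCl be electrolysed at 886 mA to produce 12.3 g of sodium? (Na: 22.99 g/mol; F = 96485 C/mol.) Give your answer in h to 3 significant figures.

n(Na) = 12.3 / 22.99 = 0.5350 mol
Na⁺ + e⁻ → Na, so n(e⁻) = 0.5350 mol
Q = 0.5350 × 96485 = 51620 C
t = Q / I = 51620 / 0.886 = 58260 s = 16.2 h

16.2 h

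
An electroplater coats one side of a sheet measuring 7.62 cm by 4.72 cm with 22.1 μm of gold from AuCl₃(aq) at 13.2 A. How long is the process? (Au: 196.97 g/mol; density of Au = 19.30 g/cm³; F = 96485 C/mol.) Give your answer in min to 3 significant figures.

Plated area = 7.62 × 4.72 = 35.97 cm²
Volume = 35.97 × 22.1×10⁻⁴ cm = 0.07949 cm³
m(Au) = 0.07949 × 19.30 = 1.534 g
n(Au) = 1.534 / 196.97 = 0.007788 mol; n(e⁻) = 3 × 0.007788 = 0.02336 mol
Q = 0.02336 × 96485 = 2254 C
t = 2254 / 13.2 = 170.8 s = 2.85 min

2.85 min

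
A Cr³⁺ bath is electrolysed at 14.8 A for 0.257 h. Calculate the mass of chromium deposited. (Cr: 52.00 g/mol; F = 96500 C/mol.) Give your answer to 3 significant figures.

Q = It = 14.8 × 925.2 = 13690 C
n(e⁻) = Q/F = 13690/96500 = 0.1419 mol
Cr³⁺ + 3e⁻ → Cr, so n(Cr) = 0.1419 / 3 = 0.04730 mol
m = 0.04730 × 52.00 = 2.46 g

2.46 g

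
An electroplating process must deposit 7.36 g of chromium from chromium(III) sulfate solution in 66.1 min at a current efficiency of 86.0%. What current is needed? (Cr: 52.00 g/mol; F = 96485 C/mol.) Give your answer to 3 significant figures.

12.0 A

n(Cr) = 7.36 / 52.00 = 0.1415 mol
Cr³⁺ + 3e⁻ → Cr, so n(e⁻) = 3 × 0.1415 = 0.4245 mol
Q = 0.4245 × 96485 / 0.860 = 47630 C
I = Q / t = 47630 / 3966 s = 12.0 A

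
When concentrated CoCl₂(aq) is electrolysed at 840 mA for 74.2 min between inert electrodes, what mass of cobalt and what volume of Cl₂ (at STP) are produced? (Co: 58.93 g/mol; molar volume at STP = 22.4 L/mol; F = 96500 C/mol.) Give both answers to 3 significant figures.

Q = 0.840 × 4452 = 3740 C; n(e⁻) = 3740 / 96500 = 0.03876 mol
Cathode: Co²⁺ + 2e⁻ → Co → n(Co) = 0.03876/2 = 0.01938 mol → 1.14 g
Anode: 2Cl⁻ → Cl₂ + 2e⁻ → n(Cl₂) = 0.03876/2 = 0.01938 mol → 0.434 L

1.14 g Co; 0.434 L Cl₂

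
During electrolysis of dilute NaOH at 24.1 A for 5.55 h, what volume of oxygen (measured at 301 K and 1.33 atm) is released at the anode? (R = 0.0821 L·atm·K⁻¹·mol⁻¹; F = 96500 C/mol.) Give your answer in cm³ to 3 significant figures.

23200 cm³

Q = 24.1 A × 19980 s = 4.815×10^5 C
Moles of electrons = 4.815×10^5 / 96500 = 4.990 mol
2H₂O → O₂ + 4H⁺ + 4e⁻, so n(O₂) = 4.990 / 4 = 1.248 mol
V = nRT/P = 1.248 × 0.0821 × 301 / 1.33 = 23.19 L
= 23200 cm³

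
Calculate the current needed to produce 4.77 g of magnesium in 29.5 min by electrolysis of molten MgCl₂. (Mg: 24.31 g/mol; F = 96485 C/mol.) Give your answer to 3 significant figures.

21.4 A

n(Mg) = 4.77 / 24.31 = 0.1962 mol
Mg²⁺ + 2e⁻ → Mg, so n(e⁻) = 2 × 0.1962 = 0.3924 mol
Q = 0.3924 × 96485 = 37860 C
I = Q / t = 37860 / 1770 s = 21.4 A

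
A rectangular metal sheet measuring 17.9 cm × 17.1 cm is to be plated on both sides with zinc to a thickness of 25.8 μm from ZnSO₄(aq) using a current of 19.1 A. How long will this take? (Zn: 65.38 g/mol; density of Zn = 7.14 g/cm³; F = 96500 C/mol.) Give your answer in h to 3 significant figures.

Plated area = 2 × 17.9 × 17.1 = 612.2 cm²
Volume = 612.2 × 25.8×10⁻⁴ cm = 1.579 cm³
m(Zn) = 1.579 × 7.14 = 11.27 g
n(Zn) = 11.27 / 65.38 = 0.1724 mol; n(e⁻) = 2 × 0.1724 = 0.3448 mol
Q = 0.3448 × 96500 = 33270 C
t = 33270 / 19.1 = 1742 s = 0.484 h

0.484 h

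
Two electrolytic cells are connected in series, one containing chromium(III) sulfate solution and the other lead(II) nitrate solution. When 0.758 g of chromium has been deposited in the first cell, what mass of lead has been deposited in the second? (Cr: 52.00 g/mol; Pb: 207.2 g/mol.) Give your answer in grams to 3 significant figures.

4.53 g

n(Cr) = 0.758 / 52.00 = 0.01458 mol
Cr³⁺ + 3e⁻ → Cr, so n(e⁻) = 3 × 0.01458 = 0.04374 mol
Since the cells are in series, n(e⁻) in the Pb cell is also 0.04374 mol.
Pb²⁺ + 2e⁻ → Pb, so n(Pb) = 0.04374 / 2 = 0.02187 mol
m(Pb) = 0.02187 × 207.2 = 4.53 g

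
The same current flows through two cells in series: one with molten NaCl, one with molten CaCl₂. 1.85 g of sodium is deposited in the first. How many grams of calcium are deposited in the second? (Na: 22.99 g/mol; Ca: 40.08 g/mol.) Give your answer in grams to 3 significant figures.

n(Na) = 1.85 / 22.99 = 0.08047 mol
Na⁺ + e⁻ → Na, so n(e⁻) = 0.08047 mol
Same current for the same time ⇒ same n(e⁻) = 0.08047 mol in both cells.
Ca²⁺ + 2e⁻ → Ca, so n(Ca) = 0.08047 / 2 = 0.04024 mol
m(Ca) = 0.04024 × 40.08 = 1.61 g

1.61 g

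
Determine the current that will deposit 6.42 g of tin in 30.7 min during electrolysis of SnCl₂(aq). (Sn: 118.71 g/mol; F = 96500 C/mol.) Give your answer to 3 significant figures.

n(Sn) = 6.42 / 118.71 = 0.05408 mol
Sn²⁺ + 2e⁻ → Sn, so n(e⁻) = 2 × 0.05408 = 0.1082 mol
Q = 0.1082 × 96500 = 10440 C
I = Q / t = 10440 / 1842 s = 5.67 A

5.67 A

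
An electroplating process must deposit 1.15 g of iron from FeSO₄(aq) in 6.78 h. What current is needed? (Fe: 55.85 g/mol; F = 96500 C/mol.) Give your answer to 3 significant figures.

n(Fe) = 1.15 / 55.85 = 0.02059 mol
Fe²⁺ + 2e⁻ → Fe, so n(e⁻) = 2 × 0.02059 = 0.04118 mol
Q = 0.04118 × 96500 = 3974 C
I = Q / t = 3974 / 24408 s = 0.163 A

0.163 A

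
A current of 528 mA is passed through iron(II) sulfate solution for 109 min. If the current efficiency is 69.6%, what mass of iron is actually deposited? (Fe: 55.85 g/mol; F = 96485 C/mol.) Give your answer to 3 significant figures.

0.696 g

Q = 0.528 × 6540 = 3453 C
n(e⁻) = 3453 / 96485 = 0.03579 mol
Fe²⁺ + 2e⁻ → Fe, so theoretical m(Fe) = 0.01790 × 55.85 = 0.9997 g
Actual mass = 69.6% × 0.9997 = 0.696 g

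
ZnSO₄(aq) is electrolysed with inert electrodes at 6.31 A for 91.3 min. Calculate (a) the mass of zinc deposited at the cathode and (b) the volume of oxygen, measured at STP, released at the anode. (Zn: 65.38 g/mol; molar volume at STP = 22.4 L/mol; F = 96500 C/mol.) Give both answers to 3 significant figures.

Q = 6.31 × 5478 = 34570 C; n(e⁻) = 34570 / 96500 = 0.3582 mol
Cathode: Zn²⁺ + 2e⁻ → Zn → n(Zn) = 0.3582/2 = 0.1791 mol → 11.7 g
Anode: 2H₂O → O₂ + 4H⁺ + 4e⁻ → n(O₂) = 0.3582/4 = 0.08955 mol → 2.01 L

11.7 g Zn; 2.01 L O₂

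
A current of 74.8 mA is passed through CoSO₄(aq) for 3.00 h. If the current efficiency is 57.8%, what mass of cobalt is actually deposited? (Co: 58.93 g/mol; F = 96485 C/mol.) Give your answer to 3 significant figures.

Q = 0.0748 × 10800 = 807.8 C
n(e⁻) = 807.8 / 96485 = 0.008372 mol
Co²⁺ + 2e⁻ → Co, so theoretical m(Co) = 0.004186 × 58.93 = 0.2467 g
Actual mass = 57.8% × 0.2467 = 0.143 g

0.143 g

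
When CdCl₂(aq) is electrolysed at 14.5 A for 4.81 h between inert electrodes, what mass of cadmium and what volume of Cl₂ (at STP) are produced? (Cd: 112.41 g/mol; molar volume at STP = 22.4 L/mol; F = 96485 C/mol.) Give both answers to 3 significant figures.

146 g Cd; 29.1 L Cl₂

Q = 14.5 × 17316 = 2.511×10^5 C; n(e⁻) = 2.511×10^5 / 96485 = 2.602 mol
Cathode: Cd²⁺ + 2e⁻ → Cd → n(Cd) = 2.602/2 = 1.301 mol → 146 g
Anode: 2Cl⁻ → Cl₂ + 2e⁻ → n(Cl₂) = 2.602/2 = 1.301 mol → 29.1 L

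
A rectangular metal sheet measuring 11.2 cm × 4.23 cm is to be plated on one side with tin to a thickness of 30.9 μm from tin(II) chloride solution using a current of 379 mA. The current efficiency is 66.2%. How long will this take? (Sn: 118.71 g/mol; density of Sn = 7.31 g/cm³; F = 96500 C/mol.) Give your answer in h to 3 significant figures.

1.93 h

Plated area = 11.2 × 4.23 = 47.38 cm²
Volume = 47.38 × 30.9×10⁻⁴ cm = 0.1464 cm³
m(Sn) = 0.1464 × 7.31 = 1.070 g
n(Sn) = 1.070 / 118.71 = 0.009014 mol; n(e⁻) = 2 × 0.009014 = 0.01803 mol
Q = 0.01803 × 96500 / 0.662 = 2628 C
t = 2628 / 0.379 = 6934 s = 1.93 h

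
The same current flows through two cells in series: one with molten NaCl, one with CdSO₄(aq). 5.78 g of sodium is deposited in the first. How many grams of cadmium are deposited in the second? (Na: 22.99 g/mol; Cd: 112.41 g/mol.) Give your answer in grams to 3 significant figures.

14.1 g

n(Na) = 5.78 / 22.99 = 0.2514 mol
Na⁺ + e⁻ → Na, so n(e⁻) = 0.2514 mol
In series, the same 0.2514 mol of electrons flows through the second cell.
Cd²⁺ + 2e⁻ → Cd, so n(Cd) = 0.2514 / 2 = 0.1257 mol
m(Cd) = 0.1257 × 112.41 = 14.1 g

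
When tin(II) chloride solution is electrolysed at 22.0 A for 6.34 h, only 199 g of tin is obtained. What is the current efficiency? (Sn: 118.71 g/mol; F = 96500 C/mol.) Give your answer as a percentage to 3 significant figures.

Q = 22.0 × 22824 = 5.021×10^5 C
n(e⁻) = 5.021×10^5 / 96500 = 5.203 mol
Sn²⁺ + 2e⁻ → Sn, so theoretical n(Sn) = 2.602 mol → 308.9 g
Efficiency = 199 / 308.9 = 0.6442 = 64.4%

64.4%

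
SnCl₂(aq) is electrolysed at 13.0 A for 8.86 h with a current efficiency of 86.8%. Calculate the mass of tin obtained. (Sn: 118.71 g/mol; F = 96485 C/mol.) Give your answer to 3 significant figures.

221 g

Q = 13.0 × 31896 = 4.146×10^5 C
n(e⁻) = 4.146×10^5 / 96485 = 4.297 mol
Sn²⁺ + 2e⁻ → Sn, so theoretical m(Sn) = 2.149 × 118.71 = 255.1 g
Actual mass = 86.8% × 255.1 = 221 g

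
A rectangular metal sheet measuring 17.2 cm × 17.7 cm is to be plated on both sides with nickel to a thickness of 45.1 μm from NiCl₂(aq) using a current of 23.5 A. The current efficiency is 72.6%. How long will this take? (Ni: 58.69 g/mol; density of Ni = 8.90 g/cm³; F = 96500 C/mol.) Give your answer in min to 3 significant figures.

Plated area = 2 × 17.2 × 17.7 = 608.9 cm²
Volume = 608.9 × 45.1×10⁻⁴ cm = 2.746 cm³
m(Ni) = 2.746 × 8.90 = 24.44 g
n(Ni) = 24.44 / 58.69 = 0.4164 mol; n(e⁻) = 2 × 0.4164 = 0.8328 mol
Q = 0.8328 × 96500 / 0.726 = 1.107×10^5 C
t = 1.107×10^5 / 23.5 = 4711 s = 78.5 min

78.5 min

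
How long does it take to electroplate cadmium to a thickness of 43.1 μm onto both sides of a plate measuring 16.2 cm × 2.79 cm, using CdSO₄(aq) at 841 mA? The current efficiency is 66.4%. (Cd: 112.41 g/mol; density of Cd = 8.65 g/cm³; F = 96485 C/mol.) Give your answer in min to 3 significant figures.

Plated area = 2 × 16.2 × 2.79 = 90.40 cm²
Volume = 90.40 × 43.1×10⁻⁴ cm = 0.3896 cm³
m(Cd) = 0.3896 × 8.65 = 3.370 g
n(Cd) = 3.370 / 112.41 = 0.02998 mol; n(e⁻) = 2 × 0.02998 = 0.05996 mol
Q = 0.05996 × 96485 / 0.664 = 8713 C
t = 8713 / 0.841 = 10360 s = 173 min

173 min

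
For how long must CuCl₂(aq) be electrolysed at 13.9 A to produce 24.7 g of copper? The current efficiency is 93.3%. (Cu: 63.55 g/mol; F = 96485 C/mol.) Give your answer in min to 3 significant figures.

n(Cu) = 24.7 / 63.55 = 0.3887 mol
Cu²⁺ + 2e⁻ → Cu, so n(e⁻) = 2 × 0.3887 = 0.7774 mol
Q = 0.7774 × 96485 / 0.933 = 80390 C
t = Q / I = 80390 / 13.9 = 5783 s = 96.4 min

96.4 min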